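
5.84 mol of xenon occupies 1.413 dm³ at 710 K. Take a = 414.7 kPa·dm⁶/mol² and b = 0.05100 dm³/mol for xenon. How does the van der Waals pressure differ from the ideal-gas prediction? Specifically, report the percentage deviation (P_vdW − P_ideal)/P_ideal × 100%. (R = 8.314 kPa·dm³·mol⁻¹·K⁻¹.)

Ideal: P_ideal = nRT/V = (5.84)(8.314)(710)/1.413 = 24397.1 kPa
vdW: P = nRT/(V − nb) − a n²/V² = 34473.2/1.11516 − 14143.6/1.99657 = 30913.2 − 7083.95 = 23829.3 kPa
% deviation = (23829.3 − 24397.1)/24397.1 × 100% = -2.33%

-2.33 %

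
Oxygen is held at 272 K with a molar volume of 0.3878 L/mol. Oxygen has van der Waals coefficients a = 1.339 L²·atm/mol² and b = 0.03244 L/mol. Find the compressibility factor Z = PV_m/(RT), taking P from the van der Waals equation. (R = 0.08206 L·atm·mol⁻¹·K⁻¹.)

P = RT/(V_m − b) − a/V_m² = (0.08206)(272)/(0.3878 − 0.03244) − 1.339/(0.3878)²
  = 22.320/0.35536 − 8.9036 = 62.810 − 8.9036 = 53.906 atm
Z = PV_m/(RT) = (53.906)(0.3878)/((0.08206)(272)) = 20.905/22.320 = 0.9366

Z ≈ 0.9366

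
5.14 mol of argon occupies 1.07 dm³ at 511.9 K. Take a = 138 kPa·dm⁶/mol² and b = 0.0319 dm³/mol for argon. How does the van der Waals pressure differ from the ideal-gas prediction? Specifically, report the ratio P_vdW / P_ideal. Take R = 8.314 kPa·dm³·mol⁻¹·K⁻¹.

P_vdW / P_ideal ≈ 1.025

Ideal: P_ideal = nRT/V = (5.14)(8.314)(511.9)/1.07 = 20444.4 kPa
vdW: P = nRT/(V − nb) − a n²/V² = 21875.5/0.906034 − 3645.90/1.14490 = 24144.2 − 3184.47 = 20959.7 kPa
Ratio = 20959.7/20444.4 = 1.025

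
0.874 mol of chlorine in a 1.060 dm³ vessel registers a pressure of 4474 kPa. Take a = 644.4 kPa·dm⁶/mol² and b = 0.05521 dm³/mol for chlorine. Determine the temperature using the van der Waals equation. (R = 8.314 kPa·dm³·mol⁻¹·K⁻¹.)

T ≈ 683.9 K

T = (P + a n²/V²)(V − nb)/(nR)
P + a n²/V² = 4474 + (644.4)(0.874)²/(1.060)² = 4912.1 kPa
V − nb = 1.060 − (0.874)(0.05521) = 1.0117 dm³
T = (4912.1)(1.0117)/((0.874)(8.314)) = 683.9 K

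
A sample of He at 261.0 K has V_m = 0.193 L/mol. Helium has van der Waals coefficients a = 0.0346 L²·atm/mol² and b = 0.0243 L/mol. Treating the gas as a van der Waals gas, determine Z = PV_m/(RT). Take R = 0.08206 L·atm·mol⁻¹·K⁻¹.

P = RT/(V_m − b) − a/V_m² = (0.08206)(261.0)/(0.193 − 0.0243) − 0.0346/(0.193)²
  = 21.418/0.16870 − 0.92888 = 126.96 − 0.92888 = 126.03 atm
Z = PV_m/(RT) = (126.03)(0.193)/((0.08206)(261.0)) = 24.324/21.418 = 1.136

Z ≈ 1.136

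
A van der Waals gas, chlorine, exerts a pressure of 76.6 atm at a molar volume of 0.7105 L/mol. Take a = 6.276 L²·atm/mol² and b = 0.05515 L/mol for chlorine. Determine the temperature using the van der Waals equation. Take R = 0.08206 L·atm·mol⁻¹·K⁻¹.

T = (P + a/V_m²)(V_m − b)/R
P + a/V_m² = 76.6 + 6.276/(0.7105)² = 89.032 atm
V_m − b = 0.7105 − 0.05515 = 0.65535 L/mol
T = (89.032)(0.65535)/0.08206 = 711.0 K

T ≈ 711.0 K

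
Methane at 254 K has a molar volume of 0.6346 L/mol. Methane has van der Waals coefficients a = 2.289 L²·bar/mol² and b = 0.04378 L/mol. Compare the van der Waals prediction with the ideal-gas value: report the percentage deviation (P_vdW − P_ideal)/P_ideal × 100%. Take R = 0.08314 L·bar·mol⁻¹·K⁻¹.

-9.67 %

Ideal: P_ideal = RT/V_m = (0.08314)(254)/0.6346 = 33.2770 bar
vdW: P = RT/(V_m − b) − a/V_m² = 21.1176/0.590820 − 2.289/0.402717 = 35.7429 − 5.68389 = 30.0590 bar
% deviation = (30.0590 − 33.2770)/33.2770 × 100% = -9.67%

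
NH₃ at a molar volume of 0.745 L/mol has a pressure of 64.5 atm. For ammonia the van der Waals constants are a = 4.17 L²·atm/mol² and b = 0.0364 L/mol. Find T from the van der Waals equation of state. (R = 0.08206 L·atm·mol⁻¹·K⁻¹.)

T = (P + a/V_m²)(V_m − b)/R
P + a/V_m² = 64.5 + 4.17/(0.745)² = 72.013 atm
V_m − b = 0.745 − 0.0364 = 0.70860 L/mol
T = (72.013)(0.70860)/0.08206 = 621.8 K

T ≈ 621.8 K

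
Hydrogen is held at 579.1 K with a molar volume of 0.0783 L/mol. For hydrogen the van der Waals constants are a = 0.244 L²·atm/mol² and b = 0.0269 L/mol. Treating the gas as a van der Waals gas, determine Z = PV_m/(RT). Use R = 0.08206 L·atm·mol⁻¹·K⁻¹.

P = RT/(V_m − b) − a/V_m² = (0.08206)(579.1)/(0.0783 − 0.0269) − 0.244/(0.0783)²
  = 47.521/0.051400 − 39.798 = 924.53 − 39.798 = 884.73 atm
Z = PV_m/(RT) = (884.73)(0.0783)/((0.08206)(579.1)) = 69.274/47.521 = 1.458

Z ≈ 1.458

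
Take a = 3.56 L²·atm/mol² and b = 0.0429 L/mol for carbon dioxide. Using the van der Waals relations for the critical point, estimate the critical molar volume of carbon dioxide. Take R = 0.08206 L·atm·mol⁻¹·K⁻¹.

For a van der Waals gas, V_m,c = 3b.
V_m,c = 3×0.0429 = 0.1287 L/mol

V_m,c ≈ 0.1287 L/mol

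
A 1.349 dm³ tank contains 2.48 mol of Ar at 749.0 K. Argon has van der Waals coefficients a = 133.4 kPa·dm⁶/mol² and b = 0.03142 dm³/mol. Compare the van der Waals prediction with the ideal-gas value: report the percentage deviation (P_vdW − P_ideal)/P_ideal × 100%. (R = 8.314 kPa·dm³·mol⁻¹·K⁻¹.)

Ideal: P_ideal = nRT/V = (2.48)(8.314)(749.0)/1.349 = 11448.1 kPa
vdW: P = nRT/(V − nb) − a n²/V² = 15443.4/1.27108 − 820.463/1.81980 = 12149.8 − 450.853 = 11698.9 kPa
% deviation = (11698.9 − 11448.1)/11448.1 × 100% = 2.19%

2.19 %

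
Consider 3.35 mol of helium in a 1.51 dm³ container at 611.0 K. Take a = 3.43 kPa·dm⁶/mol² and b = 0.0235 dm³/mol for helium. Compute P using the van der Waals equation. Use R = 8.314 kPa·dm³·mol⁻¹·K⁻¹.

P = nRT/(V − nb) − a n²/V²
nRT/(V − nb) = (3.35)(8.314)(611.0)/(1.51 − 3.35×0.0235) = 17018/1.4313 = 11890 kPa
a n²/V² = (3.43)(3.35)²/(1.51)² = 16.882 kPa
P = 11890 − 16.882 = 11873 kPa

P ≈ 11873 kPa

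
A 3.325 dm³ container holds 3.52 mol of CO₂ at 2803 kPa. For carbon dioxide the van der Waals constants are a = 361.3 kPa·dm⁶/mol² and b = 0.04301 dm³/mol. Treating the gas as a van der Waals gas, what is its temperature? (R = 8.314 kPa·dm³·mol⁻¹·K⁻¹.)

T = (P + a n²/V²)(V − nb)/(nR)
P + a n²/V² = 2803 + (361.3)(3.52)²/(3.325)² = 3207.9 kPa
V − nb = 3.325 − (3.52)(0.04301) = 3.1736 dm³
T = (3207.9)(3.1736)/((3.52)(8.314)) = 347.9 K

T ≈ 347.9 K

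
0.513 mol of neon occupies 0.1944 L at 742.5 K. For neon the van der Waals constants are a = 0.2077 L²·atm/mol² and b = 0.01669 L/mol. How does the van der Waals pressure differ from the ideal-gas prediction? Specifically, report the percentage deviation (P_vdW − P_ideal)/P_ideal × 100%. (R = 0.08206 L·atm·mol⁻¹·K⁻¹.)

3.71 %

Ideal: P_ideal = nRT/V = (0.513)(0.08206)(742.5)/0.1944 = 160.786 atm
vdW: P = nRT/(V − nb) − a n²/V² = 31.2569/0.185838 − 0.0546602/0.0377914 = 168.194 − 1.44637 = 166.748 atm
% deviation = (166.748 − 160.786)/160.786 × 100% = 3.71%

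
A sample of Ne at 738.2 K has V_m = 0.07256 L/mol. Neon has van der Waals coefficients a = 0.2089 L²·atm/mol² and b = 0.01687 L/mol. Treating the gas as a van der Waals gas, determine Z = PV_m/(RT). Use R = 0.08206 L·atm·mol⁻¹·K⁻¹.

Z ≈ 1.255

P = RT/(V_m − b) − a/V_m² = (0.08206)(738.2)/(0.07256 − 0.01687) − 0.2089/(0.07256)²
  = 60.577/0.055690 − 39.677 = 1087.8 − 39.677 = 1048.1 atm
Z = PV_m/(RT) = (1048.1)(0.07256)/((0.08206)(738.2)) = 76.050/60.577 = 1.255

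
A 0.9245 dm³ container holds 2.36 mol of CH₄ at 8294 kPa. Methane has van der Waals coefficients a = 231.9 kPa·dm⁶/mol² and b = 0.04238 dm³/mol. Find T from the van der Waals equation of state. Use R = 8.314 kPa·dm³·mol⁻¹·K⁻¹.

T = (P + a n²/V²)(V − nb)/(nR)
P + a n²/V² = 8294 + (231.9)(2.36)²/(0.9245)² = 9805.2 kPa
V − nb = 0.9245 − (2.36)(0.04238) = 0.82448 dm³
T = (9805.2)(0.82448)/((2.36)(8.314)) = 412.0 K

T ≈ 412.0 K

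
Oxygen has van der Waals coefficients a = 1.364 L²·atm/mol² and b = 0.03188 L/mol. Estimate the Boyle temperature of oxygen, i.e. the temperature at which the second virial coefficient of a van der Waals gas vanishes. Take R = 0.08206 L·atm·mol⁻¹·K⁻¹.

For a van der Waals gas the second virial coefficient B₂ = b − a/(RT) vanishes at T_B = a/(Rb).
T_B = 1.364/(0.08206×0.03188) = 1.364/0.0026161 = 521.4 K

T_B ≈ 521.4 K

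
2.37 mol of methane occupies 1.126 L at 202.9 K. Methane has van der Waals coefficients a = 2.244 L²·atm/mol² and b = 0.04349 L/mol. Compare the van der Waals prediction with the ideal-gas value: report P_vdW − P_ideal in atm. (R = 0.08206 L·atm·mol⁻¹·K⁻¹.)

Ideal: P_ideal = nRT/V = (2.37)(0.08206)(202.9)/1.126 = 35.0448 atm
vdW: P = nRT/(V − nb) − a n²/V² = 39.4604/1.02293 − 12.6043/1.26788 = 38.5759 − 9.94124 = 28.6347 atm
ΔP = 28.6347 − 35.0448 = -6.410 atm

ΔP ≈ -6.410 atm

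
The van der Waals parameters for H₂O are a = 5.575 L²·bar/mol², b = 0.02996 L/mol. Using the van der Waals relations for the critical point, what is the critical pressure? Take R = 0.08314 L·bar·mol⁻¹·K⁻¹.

P_c ≈ 230.0 bar

For a van der Waals gas, P_c = a/(27b²).
P_c = 5.575/(27×(0.02996)²) = 5.575/0.024235 = 230.0 bar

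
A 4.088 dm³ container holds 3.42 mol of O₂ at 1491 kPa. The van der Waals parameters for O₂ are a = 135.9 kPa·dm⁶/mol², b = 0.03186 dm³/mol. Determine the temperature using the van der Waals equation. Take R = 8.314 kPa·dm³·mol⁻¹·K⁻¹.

T ≈ 222.0 K

T = (P + a n²/V²)(V − nb)/(nR)
P + a n²/V² = 1491 + (135.9)(3.42)²/(4.088)² = 1586.1 kPa
V − nb = 4.088 − (3.42)(0.03186) = 3.9790 dm³
T = (1586.1)(3.9790)/((3.42)(8.314)) = 222.0 K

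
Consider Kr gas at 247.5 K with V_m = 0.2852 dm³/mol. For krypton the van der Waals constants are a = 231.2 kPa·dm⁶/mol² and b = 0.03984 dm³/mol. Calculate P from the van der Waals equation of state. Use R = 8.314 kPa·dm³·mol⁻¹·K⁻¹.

P = RT/(V_m − b) − a/V_m²
RT/(V_m − b) = (8.314)(247.5)/(0.2852 − 0.03984) = 2057.7/0.24536 = 8386.5 kPa
a/V_m² = 231.2/(0.2852)² = 2842.4 kPa
P = 8386.5 − 2842.4 = 5544 kPa

P ≈ 5544 kPa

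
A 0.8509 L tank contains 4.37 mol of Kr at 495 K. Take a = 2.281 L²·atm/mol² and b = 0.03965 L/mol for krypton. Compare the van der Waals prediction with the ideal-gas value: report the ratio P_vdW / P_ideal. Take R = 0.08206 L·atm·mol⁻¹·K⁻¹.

P_vdW / P_ideal ≈ 0.9673

Ideal: P_ideal = nRT/V = (4.37)(0.08206)(495)/0.8509 = 208.612 atm
vdW: P = nRT/(V − nb) − a n²/V² = 177.508/0.677630 − 43.5600/0.724031 = 261.954 − 60.1632 = 201.791 atm
Ratio = 201.791/208.612 = 0.9673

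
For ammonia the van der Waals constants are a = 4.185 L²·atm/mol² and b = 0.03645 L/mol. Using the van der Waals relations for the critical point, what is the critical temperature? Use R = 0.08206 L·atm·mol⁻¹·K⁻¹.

For a van der Waals gas, T_c = 8a/(27Rb).
T_c = 8×4.185/(27×0.08206×0.03645) = 33.480/0.080759 = 414.6 K

T_c ≈ 414.6 K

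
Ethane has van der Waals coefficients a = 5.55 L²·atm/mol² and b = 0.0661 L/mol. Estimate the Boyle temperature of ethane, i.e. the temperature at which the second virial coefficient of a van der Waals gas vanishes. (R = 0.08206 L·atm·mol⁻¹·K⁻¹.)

T_B ≈ 1023 K

For a van der Waals gas the second virial coefficient B₂ = b − a/(RT) vanishes at T_B = a/(Rb).
T_B = 5.55/(0.08206×0.0661) = 5.55/0.0054242 = 1023 K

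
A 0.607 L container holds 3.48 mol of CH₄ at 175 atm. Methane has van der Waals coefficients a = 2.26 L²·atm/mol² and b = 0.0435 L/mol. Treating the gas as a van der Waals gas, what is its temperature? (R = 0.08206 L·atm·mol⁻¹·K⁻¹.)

T = (P + a n²/V²)(V − nb)/(nR)
P + a n²/V² = 175 + (2.26)(3.48)²/(0.607)² = 249.28 atm
V − nb = 0.607 − (3.48)(0.0435) = 0.45562 L
T = (249.28)(0.45562)/((3.48)(0.08206)) = 397.7 K

T ≈ 397.7 K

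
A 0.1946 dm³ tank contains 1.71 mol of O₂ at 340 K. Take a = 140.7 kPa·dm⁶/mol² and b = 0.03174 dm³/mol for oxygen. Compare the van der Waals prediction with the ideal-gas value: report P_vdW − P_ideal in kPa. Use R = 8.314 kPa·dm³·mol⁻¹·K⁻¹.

Ideal: P_ideal = nRT/V = (1.71)(8.314)(340)/0.1946 = 24839.5 kPa
vdW: P = nRT/(V − nb) − a n²/V² = 4833.76/0.140325 − 411.421/0.0378692 = 34446.9 − 10864.3 = 23582.6 kPa
ΔP = 23582.6 − 24839.5 = -1257 kPa

ΔP ≈ -1257 kPa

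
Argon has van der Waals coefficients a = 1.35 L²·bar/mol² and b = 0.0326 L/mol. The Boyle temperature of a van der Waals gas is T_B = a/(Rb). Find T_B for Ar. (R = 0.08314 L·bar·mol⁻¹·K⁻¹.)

For a van der Waals gas the second virial coefficient B₂ = b − a/(RT) vanishes at T_B = a/(Rb).
T_B = 1.35/(0.08314×0.0326) = 1.35/0.0027104 = 498.1 K

T_B ≈ 498.1 K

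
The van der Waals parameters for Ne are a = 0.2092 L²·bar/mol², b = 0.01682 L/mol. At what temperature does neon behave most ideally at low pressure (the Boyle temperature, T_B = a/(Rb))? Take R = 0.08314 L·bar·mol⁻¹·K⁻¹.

T_B ≈ 149.6 K

For a van der Waals gas the second virial coefficient B₂ = b − a/(RT) vanishes at T_B = a/(Rb).
T_B = 0.2092/(0.08314×0.01682) = 0.2092/0.0013984 = 149.6 K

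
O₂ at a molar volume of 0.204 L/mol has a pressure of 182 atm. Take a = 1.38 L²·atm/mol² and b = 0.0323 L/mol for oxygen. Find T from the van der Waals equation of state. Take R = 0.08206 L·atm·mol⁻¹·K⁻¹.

T = (P + a/V_m²)(V_m − b)/R
P + a/V_m² = 182 + 1.38/(0.204)² = 215.16 atm
V_m − b = 0.204 − 0.0323 = 0.17170 L/mol
T = (215.16)(0.17170)/0.08206 = 450.2 K

T ≈ 450.2 K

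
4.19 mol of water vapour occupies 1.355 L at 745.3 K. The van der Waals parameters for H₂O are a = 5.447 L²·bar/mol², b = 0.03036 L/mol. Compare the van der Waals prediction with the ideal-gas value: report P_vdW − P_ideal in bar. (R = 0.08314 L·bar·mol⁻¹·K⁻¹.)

ΔP ≈ -32.23 bar

Ideal: P_ideal = nRT/V = (4.19)(0.08314)(745.3)/1.355 = 191.609 bar
vdW: P = nRT/(V − nb) − a n²/V² = 259.630/1.22779 − 95.6281/1.83603 = 211.461 − 52.0842 = 159.377 bar
ΔP = 159.377 − 191.609 = -32.23 bar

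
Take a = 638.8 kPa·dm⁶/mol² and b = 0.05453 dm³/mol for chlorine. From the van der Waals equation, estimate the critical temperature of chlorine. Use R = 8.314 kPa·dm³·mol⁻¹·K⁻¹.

T_c ≈ 417.5 K

For a van der Waals gas, T_c = 8a/(27Rb).
T_c = 8×638.8/(27×8.314×0.05453) = 5110.4/12.241 = 417.5 K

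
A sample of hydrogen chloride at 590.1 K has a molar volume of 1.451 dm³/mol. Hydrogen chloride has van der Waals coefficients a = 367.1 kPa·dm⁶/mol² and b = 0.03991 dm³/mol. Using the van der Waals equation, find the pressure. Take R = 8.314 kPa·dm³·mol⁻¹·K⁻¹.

P = RT/(V_m − b) − a/V_m²
RT/(V_m − b) = (8.314)(590.1)/(1.451 − 0.03991) = 4906.1/1.4111 = 3476.8 kPa
a/V_m² = 367.1/(1.451)² = 174.36 kPa
P = 3476.8 − 174.36 = 3302 kPa

P ≈ 3302 kPa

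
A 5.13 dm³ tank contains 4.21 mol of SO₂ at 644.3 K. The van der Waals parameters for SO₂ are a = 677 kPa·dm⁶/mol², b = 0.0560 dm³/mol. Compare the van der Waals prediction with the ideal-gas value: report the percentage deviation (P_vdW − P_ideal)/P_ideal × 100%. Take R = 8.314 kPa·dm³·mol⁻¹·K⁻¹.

-5.55 %

Ideal: P_ideal = nRT/V = (4.21)(8.314)(644.3)/5.13 = 4396.05 kPa
vdW: P = nRT/(V − nb) − a n²/V² = 22551.7/4.89424 − 11999.2/26.3169 = 4607.80 − 455.950 = 4151.85 kPa
% deviation = (4151.85 − 4396.05)/4396.05 × 100% = -5.55%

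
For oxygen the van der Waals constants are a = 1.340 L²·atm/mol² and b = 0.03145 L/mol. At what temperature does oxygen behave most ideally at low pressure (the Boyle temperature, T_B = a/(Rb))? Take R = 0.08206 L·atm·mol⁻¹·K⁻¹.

T_B ≈ 519.2 K

For a van der Waals gas the second virial coefficient B₂ = b − a/(RT) vanishes at T_B = a/(Rb).
T_B = 1.340/(0.08206×0.03145) = 1.340/0.0025808 = 519.2 K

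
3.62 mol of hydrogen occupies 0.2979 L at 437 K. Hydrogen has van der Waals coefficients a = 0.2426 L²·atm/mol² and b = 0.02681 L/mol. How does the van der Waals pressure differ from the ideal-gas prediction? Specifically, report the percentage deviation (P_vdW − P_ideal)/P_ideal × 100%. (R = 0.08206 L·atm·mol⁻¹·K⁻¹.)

Ideal: P_ideal = nRT/V = (3.62)(0.08206)(437)/0.2979 = 435.764 atm
vdW: P = nRT/(V − nb) − a n²/V² = 129.814/0.200848 − 3.17913/0.0887444 = 646.330 − 35.8234 = 610.507 atm
% deviation = (610.507 − 435.764)/435.764 × 100% = 40.10%

40.10 %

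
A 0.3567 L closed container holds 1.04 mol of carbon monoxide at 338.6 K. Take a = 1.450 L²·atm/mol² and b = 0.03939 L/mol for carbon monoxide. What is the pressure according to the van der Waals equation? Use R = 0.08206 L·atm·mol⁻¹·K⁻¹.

P = nRT/(V − nb) − a n²/V²
nRT/(V − nb) = (1.04)(0.08206)(338.6)/(0.3567 − 1.04×0.03939) = 28.897/0.31573 = 91.524 atm
a n²/V² = (1.450)(1.04)²/(0.3567)² = 12.326 atm
P = 91.524 − 12.326 = 79.20 atm

P ≈ 79.20 atm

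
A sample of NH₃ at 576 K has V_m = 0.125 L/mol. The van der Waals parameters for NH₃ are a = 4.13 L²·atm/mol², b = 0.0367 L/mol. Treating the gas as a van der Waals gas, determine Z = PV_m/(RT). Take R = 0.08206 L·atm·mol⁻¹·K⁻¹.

Z ≈ 0.7166

P = RT/(V_m − b) − a/V_m² = (0.08206)(576)/(0.125 − 0.0367) − 4.13/(0.125)²
  = 47.267/0.088300 − 264.32 = 535.30 − 264.32 = 270.98 atm
Z = PV_m/(RT) = (270.98)(0.125)/((0.08206)(576)) = 33.873/47.267 = 0.7166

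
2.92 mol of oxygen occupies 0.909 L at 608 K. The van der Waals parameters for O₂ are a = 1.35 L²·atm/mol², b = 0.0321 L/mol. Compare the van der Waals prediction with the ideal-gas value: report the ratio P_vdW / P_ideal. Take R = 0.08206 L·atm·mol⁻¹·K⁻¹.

P_vdW / P_ideal ≈ 1.028

Ideal: P_ideal = nRT/V = (2.92)(0.08206)(608)/0.909 = 160.271 atm
vdW: P = nRT/(V − nb) − a n²/V² = 145.686/0.815268 − 11.5106/0.826281 = 178.697 − 13.9306 = 164.766 atm
Ratio = 164.766/160.271 = 1.028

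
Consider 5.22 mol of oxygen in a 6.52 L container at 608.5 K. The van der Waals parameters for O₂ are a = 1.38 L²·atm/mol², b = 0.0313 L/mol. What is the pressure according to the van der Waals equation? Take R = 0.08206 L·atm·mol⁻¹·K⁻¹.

P = nRT/(V − nb) − a n²/V²
nRT/(V − nb) = (5.22)(0.08206)(608.5)/(6.52 − 5.22×0.0313) = 260.65/6.3566 = 41.005 atm
a n²/V² = (1.38)(5.22)²/(6.52)² = 0.88456 atm
P = 41.005 − 0.88456 = 40.12 atm

P ≈ 40.12 atm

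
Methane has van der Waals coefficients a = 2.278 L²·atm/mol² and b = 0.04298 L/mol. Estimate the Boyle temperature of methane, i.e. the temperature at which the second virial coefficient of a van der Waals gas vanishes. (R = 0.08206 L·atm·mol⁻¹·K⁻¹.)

T_B ≈ 645.9 K

For a van der Waals gas the second virial coefficient B₂ = b − a/(RT) vanishes at T_B = a/(Rb).
T_B = 2.278/(0.08206×0.04298) = 2.278/0.0035269 = 645.9 K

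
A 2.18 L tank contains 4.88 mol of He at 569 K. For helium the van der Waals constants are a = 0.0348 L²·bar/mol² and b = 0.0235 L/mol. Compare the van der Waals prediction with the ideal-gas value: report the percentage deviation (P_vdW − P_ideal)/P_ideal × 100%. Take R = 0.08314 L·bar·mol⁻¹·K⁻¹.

5.39 %

Ideal: P_ideal = nRT/V = (4.88)(0.08314)(569)/2.18 = 105.897 bar
vdW: P = nRT/(V − nb) − a n²/V² = 230.857/2.06532 − 0.828741/4.75240 = 111.778 − 0.174384 = 111.604 bar
% deviation = (111.604 − 105.897)/105.897 × 100% = 5.39%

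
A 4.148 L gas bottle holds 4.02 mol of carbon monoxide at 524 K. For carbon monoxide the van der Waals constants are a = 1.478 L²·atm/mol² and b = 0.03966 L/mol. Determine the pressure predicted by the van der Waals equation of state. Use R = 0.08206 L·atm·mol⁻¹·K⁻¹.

P = nRT/(V − nb) − a n²/V²
nRT/(V − nb) = (4.02)(0.08206)(524)/(4.148 − 4.02×0.03966) = 172.86/3.9886 = 43.339 atm
a n²/V² = (1.478)(4.02)²/(4.148)² = 1.3882 atm
P = 43.339 − 1.3882 = 41.95 atm

P ≈ 41.95 atm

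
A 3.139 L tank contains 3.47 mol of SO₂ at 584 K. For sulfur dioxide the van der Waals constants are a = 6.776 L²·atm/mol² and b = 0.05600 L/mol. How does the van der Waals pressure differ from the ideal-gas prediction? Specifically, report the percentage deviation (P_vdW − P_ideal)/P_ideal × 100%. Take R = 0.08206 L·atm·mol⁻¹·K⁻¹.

-9.03 %

Ideal: P_ideal = nRT/V = (3.47)(0.08206)(584)/3.139 = 52.9764 atm
vdW: P = nRT/(V − nb) − a n²/V² = 166.293/2.94468 − 81.5891/9.85332 = 56.4724 − 8.28037 = 48.1920 atm
% deviation = (48.1920 − 52.9764)/52.9764 × 100% = -9.03%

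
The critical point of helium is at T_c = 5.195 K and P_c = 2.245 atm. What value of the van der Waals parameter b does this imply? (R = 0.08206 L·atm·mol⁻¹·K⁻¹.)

b ≈ 0.02374 L/mol

From T_c = 8a/(27Rb) and P_c = a/(27b²): b = R T_c/(8 P_c).
b = (0.08206)(5.195)/(8×2.245) = 0.42630/17.960 = 0.02374 L/mol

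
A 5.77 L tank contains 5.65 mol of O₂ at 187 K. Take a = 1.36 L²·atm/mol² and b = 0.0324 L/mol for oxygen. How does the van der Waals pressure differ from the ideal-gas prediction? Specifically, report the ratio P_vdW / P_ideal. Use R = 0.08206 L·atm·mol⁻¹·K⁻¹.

P_vdW / P_ideal ≈ 0.9460

Ideal: P_ideal = nRT/V = (5.65)(0.08206)(187)/5.77 = 15.0261 atm
vdW: P = nRT/(V − nb) − a n²/V² = 86.7005/5.58694 − 43.4146/33.2929 = 15.5184 − 1.30402 = 14.2144 atm
Ratio = 14.2144/15.0261 = 0.9460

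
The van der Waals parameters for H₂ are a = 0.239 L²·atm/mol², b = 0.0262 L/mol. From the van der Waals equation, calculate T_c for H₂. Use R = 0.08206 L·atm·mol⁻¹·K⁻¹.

For a van der Waals gas, T_c = 8a/(27Rb).
T_c = 8×0.239/(27×0.08206×0.0262) = 1.9120/0.058049 = 32.94 K

T_c ≈ 32.94 K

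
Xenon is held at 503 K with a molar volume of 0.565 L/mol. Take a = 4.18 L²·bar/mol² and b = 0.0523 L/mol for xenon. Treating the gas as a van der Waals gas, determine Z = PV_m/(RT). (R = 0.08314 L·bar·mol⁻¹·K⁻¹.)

P = RT/(V_m − b) − a/V_m² = (0.08314)(503)/(0.565 − 0.0523) − 4.18/(0.565)²
  = 41.819/0.51270 − 13.094 = 81.566 − 13.094 = 68.472 bar
Z = PV_m/(RT) = (68.472)(0.565)/((0.08314)(503)) = 38.687/41.819 = 0.9251

Z ≈ 0.9251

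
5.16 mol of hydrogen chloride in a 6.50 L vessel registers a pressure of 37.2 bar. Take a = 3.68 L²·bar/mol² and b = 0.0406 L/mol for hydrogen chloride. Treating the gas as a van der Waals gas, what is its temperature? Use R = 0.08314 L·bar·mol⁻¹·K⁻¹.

T = (P + a n²/V²)(V − nb)/(nR)
P + a n²/V² = 37.2 + (3.68)(5.16)²/(6.50)² = 39.519 bar
V − nb = 6.50 − (5.16)(0.0406) = 6.2905 L
T = (39.519)(6.2905)/((5.16)(0.08314)) = 579.5 K

T ≈ 579.5 K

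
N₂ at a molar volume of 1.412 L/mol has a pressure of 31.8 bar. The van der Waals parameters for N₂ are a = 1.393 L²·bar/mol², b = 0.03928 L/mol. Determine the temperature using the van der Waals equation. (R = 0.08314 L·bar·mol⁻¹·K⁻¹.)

T ≈ 536.6 K

T = (P + a/V_m²)(V_m − b)/R
P + a/V_m² = 31.8 + 1.393/(1.412)² = 32.499 bar
V_m − b = 1.412 − 0.03928 = 1.3727 L/mol
T = (32.499)(1.3727)/0.08314 = 536.6 K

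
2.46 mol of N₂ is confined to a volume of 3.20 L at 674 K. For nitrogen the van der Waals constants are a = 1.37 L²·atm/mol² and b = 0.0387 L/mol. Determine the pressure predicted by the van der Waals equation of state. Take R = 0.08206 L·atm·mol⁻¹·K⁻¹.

P ≈ 43.01 atm

P = nRT/(V − nb) − a n²/V²
nRT/(V − nb) = (2.46)(0.08206)(674)/(3.20 − 2.46×0.0387) = 136.06/3.1048 = 43.822 atm
a n²/V² = (1.37)(2.46)²/(3.20)² = 0.80964 atm
P = 43.822 − 0.80964 = 43.01 atm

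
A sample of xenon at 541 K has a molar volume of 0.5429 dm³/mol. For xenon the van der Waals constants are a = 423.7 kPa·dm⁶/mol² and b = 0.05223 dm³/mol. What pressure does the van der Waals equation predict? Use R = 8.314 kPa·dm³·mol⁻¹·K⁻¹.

P ≈ 7729 kPa

P = RT/(V_m − b) − a/V_m²
RT/(V_m − b) = (8.314)(541)/(0.5429 − 0.05223) = 4497.9/0.49067 = 9166.9 kPa
a/V_m² = 423.7/(0.5429)² = 1437.5 kPa
P = 9166.9 − 1437.5 = 7729 kPa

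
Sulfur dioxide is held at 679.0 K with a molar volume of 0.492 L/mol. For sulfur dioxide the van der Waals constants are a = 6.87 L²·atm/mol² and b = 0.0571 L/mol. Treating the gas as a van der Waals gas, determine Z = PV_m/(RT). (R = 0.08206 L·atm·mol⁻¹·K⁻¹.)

P = RT/(V_m − b) − a/V_m² = (0.08206)(679.0)/(0.492 − 0.0571) − 6.87/(0.492)²
  = 55.719/0.43490 − 28.381 = 128.12 − 28.381 = 99.74 atm
Z = PV_m/(RT) = (99.74)(0.492)/((0.08206)(679.0)) = 49.072/55.719 = 0.8807

Z ≈ 0.8807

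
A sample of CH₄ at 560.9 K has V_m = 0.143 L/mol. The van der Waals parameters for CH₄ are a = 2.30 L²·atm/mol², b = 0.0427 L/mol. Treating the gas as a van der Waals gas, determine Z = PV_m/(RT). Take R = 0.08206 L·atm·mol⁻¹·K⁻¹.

Z ≈ 1.076

P = RT/(V_m − b) − a/V_m² = (0.08206)(560.9)/(0.143 − 0.0427) − 2.30/(0.143)²
  = 46.027/0.10030 − 112.47 = 458.89 − 112.47 = 346.42 atm
Z = PV_m/(RT) = (346.42)(0.143)/((0.08206)(560.9)) = 49.538/46.027 = 1.076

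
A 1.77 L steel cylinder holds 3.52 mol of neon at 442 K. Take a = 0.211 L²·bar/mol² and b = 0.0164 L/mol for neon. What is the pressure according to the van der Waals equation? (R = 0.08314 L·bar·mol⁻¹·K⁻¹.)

P = nRT/(V − nb) − a n²/V²
nRT/(V − nb) = (3.52)(0.08314)(442)/(1.77 − 3.52×0.0164) = 129.35/1.7123 = 75.542 bar
a n²/V² = (0.211)(3.52)²/(1.77)² = 0.83449 bar
P = 75.542 − 0.83449 = 74.71 bar

P ≈ 74.71 bar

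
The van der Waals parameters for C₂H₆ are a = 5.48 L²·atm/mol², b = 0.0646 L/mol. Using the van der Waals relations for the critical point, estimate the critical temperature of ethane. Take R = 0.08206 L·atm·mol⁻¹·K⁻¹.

T_c ≈ 306.3 K

For a van der Waals gas, T_c = 8a/(27Rb).
T_c = 8×5.48/(27×0.08206×0.0646) = 43.840/0.14313 = 306.3 K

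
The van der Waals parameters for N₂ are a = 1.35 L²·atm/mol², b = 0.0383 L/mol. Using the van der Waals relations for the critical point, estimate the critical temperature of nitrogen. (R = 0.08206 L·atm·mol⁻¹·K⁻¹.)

For a van der Waals gas, T_c = 8a/(27Rb).
T_c = 8×1.35/(27×0.08206×0.0383) = 10.800/0.084858 = 127.3 K

T_c ≈ 127.3 K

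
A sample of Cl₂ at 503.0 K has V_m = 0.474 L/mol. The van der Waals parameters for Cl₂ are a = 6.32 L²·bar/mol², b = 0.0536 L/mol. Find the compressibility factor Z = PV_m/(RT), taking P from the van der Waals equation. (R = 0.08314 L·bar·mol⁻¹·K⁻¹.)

Z ≈ 0.8087

P = RT/(V_m − b) − a/V_m² = (0.08314)(503.0)/(0.474 − 0.0536) − 6.32/(0.474)²
  = 41.819/0.42040 − 28.129 = 99.474 − 28.129 = 71.345 bar
Z = PV_m/(RT) = (71.345)(0.474)/((0.08314)(503.0)) = 33.818/41.819 = 0.8087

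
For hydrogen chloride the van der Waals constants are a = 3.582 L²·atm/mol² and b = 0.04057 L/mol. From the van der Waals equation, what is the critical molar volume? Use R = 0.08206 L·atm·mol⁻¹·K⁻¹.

V_m,c ≈ 0.1217 L/mol

For a van der Waals gas, V_m,c = 3b.
V_m,c = 3×0.04057 = 0.1217 L/mol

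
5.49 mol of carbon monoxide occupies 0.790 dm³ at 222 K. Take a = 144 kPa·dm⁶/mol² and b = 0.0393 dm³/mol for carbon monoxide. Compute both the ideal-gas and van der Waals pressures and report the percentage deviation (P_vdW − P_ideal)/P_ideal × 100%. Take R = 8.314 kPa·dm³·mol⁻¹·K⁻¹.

-16.65 %

Ideal: P_ideal = nRT/V = (5.49)(8.314)(222)/0.790 = 12826.5 kPa
vdW: P = nRT/(V − nb) − a n²/V² = 10132.9/0.574243 − 4340.17/0.624100 = 17645.7 − 6954.29 = 10691.4 kPa
% deviation = (10691.4 − 12826.5)/12826.5 × 100% = -16.65%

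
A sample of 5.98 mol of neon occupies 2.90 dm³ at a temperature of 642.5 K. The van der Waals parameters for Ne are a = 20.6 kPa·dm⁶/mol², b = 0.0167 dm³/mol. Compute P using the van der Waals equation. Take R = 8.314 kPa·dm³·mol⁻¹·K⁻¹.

P = nRT/(V − nb) − a n²/V²
nRT/(V − nb) = (5.98)(8.314)(642.5)/(2.90 − 5.98×0.0167) = 31944/2.8001 = 11408 kPa
a n²/V² = (20.6)(5.98)²/(2.90)² = 87.594 kPa
P = 11408 − 87.594 = 11320 kPa

P ≈ 11320 kPa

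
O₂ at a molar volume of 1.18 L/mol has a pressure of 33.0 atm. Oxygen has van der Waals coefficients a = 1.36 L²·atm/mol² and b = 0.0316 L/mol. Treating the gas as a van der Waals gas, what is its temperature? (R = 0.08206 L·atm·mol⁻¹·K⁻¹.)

T ≈ 475.5 K

T = (P + a/V_m²)(V_m − b)/R
P + a/V_m² = 33.0 + 1.36/(1.18)² = 33.977 atm
V_m − b = 1.18 − 0.0316 = 1.1484 L/mol
T = (33.977)(1.1484)/0.08206 = 475.5 K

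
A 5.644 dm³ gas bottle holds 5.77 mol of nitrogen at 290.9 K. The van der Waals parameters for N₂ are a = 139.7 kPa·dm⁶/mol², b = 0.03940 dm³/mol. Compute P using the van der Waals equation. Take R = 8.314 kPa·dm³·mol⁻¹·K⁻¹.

P = nRT/(V − nb) − a n²/V²
nRT/(V − nb) = (5.77)(8.314)(290.9)/(5.644 − 5.77×0.03940) = 13955/5.4167 = 2576.3 kPa
a n²/V² = (139.7)(5.77)²/(5.644)² = 146.01 kPa
P = 2576.3 − 146.01 = 2430 kPa

P ≈ 2430 kPa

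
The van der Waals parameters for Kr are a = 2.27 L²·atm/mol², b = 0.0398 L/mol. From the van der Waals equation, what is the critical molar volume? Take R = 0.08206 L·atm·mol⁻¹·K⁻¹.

V_m,c ≈ 0.1194 L/mol

For a van der Waals gas, V_m,c = 3b.
V_m,c = 3×0.0398 = 0.1194 L/mol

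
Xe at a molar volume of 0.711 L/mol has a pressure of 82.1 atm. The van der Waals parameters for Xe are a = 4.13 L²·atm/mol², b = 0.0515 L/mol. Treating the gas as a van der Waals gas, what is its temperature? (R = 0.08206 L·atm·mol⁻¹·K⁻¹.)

T = (P + a/V_m²)(V_m − b)/R
P + a/V_m² = 82.1 + 4.13/(0.711)² = 90.270 atm
V_m − b = 0.711 − 0.0515 = 0.65950 L/mol
T = (90.270)(0.65950)/0.08206 = 725.5 K

T ≈ 725.5 K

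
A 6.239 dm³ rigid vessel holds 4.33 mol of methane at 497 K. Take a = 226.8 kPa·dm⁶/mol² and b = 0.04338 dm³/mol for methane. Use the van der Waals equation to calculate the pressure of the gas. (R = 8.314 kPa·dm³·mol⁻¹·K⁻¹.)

P ≈ 2848 kPa

P = nRT/(V − nb) − a n²/V²
nRT/(V − nb) = (4.33)(8.314)(497)/(6.239 − 4.33×0.04338) = 17892/6.0512 = 2956.8 kPa
a n²/V² = (226.8)(4.33)²/(6.239)² = 109.24 kPa
P = 2956.8 − 109.24 = 2848 kPa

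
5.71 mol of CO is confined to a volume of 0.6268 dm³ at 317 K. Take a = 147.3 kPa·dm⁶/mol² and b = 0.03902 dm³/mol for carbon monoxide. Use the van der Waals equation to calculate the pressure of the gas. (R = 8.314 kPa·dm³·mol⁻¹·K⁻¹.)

P = nRT/(V − nb) − a n²/V²
nRT/(V − nb) = (5.71)(8.314)(317)/(0.6268 − 5.71×0.03902) = 15049/0.40400 = 37250 kPa
a n²/V² = (147.3)(5.71)²/(0.6268)² = 12224 kPa
P = 37250 − 12224 = 25026 kPa

P ≈ 25026 kPa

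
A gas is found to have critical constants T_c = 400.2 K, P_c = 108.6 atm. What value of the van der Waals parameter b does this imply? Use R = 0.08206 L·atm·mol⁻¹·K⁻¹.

From T_c = 8a/(27Rb) and P_c = a/(27b²): b = R T_c/(8 P_c).
b = (0.08206)(400.2)/(8×108.6) = 32.840/868.80 = 0.03780 L/mol

b ≈ 0.03780 L/mol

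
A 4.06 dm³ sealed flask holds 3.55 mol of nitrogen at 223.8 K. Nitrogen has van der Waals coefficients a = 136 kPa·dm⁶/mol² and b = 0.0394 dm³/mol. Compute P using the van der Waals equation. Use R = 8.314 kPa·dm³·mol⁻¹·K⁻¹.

P = nRT/(V − nb) − a n²/V²
nRT/(V − nb) = (3.55)(8.314)(223.8)/(4.06 − 3.55×0.0394) = 6605.4/3.9201 = 1685.0 kPa
a n²/V² = (136)(3.55)²/(4.06)² = 103.98 kPa
P = 1685.0 − 103.98 = 1581 kPa

P ≈ 1581 kPa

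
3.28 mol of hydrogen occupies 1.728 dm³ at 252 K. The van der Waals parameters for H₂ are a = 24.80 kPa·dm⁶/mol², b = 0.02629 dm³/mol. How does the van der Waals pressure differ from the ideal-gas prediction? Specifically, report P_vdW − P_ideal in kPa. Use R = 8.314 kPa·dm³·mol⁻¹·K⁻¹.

Ideal: P_ideal = nRT/V = (3.28)(8.314)(252)/1.728 = 3976.86 kPa
vdW: P = nRT/(V − nb) − a n²/V² = 6872.02/1.64177 − 266.808/2.98598 = 4185.74 − 89.3536 = 4096.39 kPa
ΔP = 4096.39 − 3976.86 = 119.5 kPa

ΔP ≈ 119.5 kPa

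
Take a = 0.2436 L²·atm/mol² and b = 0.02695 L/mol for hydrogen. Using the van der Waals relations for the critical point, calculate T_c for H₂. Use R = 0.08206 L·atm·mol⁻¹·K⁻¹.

For a van der Waals gas, T_c = 8a/(27Rb).
T_c = 8×0.2436/(27×0.08206×0.02695) = 1.9488/0.059711 = 32.64 K

T_c ≈ 32.64 K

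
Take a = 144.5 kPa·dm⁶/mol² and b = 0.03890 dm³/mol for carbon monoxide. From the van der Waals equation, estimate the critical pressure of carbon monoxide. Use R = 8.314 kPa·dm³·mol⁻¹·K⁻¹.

For a van der Waals gas, P_c = a/(27b²).
P_c = 144.5/(27×(0.03890)²) = 144.5/0.040857 = 3537 kPa

P_c ≈ 3537 kPa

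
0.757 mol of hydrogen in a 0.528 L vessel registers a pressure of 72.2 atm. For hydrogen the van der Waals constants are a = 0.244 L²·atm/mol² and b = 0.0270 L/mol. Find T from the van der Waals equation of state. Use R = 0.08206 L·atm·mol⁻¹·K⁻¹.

T = (P + a n²/V²)(V − nb)/(nR)
P + a n²/V² = 72.2 + (0.244)(0.757)²/(0.528)² = 72.702 atm
V − nb = 0.528 − (0.757)(0.0270) = 0.50756 L
T = (72.702)(0.50756)/((0.757)(0.08206)) = 594.0 K

T ≈ 594.0 K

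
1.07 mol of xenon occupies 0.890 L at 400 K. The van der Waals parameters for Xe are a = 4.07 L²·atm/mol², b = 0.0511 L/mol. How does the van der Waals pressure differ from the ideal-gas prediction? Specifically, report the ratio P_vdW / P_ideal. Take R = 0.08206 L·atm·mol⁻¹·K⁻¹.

P_vdW / P_ideal ≈ 0.9164

Ideal: P_ideal = nRT/V = (1.07)(0.08206)(400)/0.890 = 39.4626 atm
vdW: P = nRT/(V − nb) − a n²/V² = 35.1217/0.835323 − 4.65974/0.792100 = 42.0457 − 5.88277 = 36.1629 atm
Ratio = 36.1629/39.4626 = 0.9164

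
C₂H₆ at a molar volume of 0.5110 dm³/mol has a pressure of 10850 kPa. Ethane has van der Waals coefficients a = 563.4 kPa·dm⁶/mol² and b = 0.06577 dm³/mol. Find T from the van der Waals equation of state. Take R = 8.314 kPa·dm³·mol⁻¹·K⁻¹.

T = (P + a/V_m²)(V_m − b)/R
P + a/V_m² = 10850 + 563.4/(0.5110)² = 13008 kPa
V_m − b = 0.5110 − 0.06577 = 0.44523 dm³/mol
T = (13008)(0.44523)/8.314 = 696.6 K

T ≈ 696.6 K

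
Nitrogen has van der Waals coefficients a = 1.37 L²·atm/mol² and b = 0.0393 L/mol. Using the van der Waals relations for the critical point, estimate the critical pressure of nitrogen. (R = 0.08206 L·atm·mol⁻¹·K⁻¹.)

P_c ≈ 32.85 atm

For a van der Waals gas, P_c = a/(27b²).
P_c = 1.37/(27×(0.0393)²) = 1.37/0.041701 = 32.85 atm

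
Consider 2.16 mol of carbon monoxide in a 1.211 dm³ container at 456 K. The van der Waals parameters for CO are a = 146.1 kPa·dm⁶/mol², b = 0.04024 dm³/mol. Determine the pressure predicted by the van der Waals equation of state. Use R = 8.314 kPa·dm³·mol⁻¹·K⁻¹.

P ≈ 6820 kPa

P = nRT/(V − nb) − a n²/V²
nRT/(V − nb) = (2.16)(8.314)(456)/(1.211 − 2.16×0.04024) = 8189.0/1.1241 = 7284.9 kPa
a n²/V² = (146.1)(2.16)²/(1.211)² = 464.80 kPa
P = 7284.9 − 464.80 = 6820 kPa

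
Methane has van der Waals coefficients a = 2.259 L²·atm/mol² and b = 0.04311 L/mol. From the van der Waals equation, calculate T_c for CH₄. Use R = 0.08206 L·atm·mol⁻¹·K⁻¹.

For a van der Waals gas, T_c = 8a/(27Rb).
T_c = 8×2.259/(27×0.08206×0.04311) = 18.072/0.095515 = 189.2 K

T_c ≈ 189.2 K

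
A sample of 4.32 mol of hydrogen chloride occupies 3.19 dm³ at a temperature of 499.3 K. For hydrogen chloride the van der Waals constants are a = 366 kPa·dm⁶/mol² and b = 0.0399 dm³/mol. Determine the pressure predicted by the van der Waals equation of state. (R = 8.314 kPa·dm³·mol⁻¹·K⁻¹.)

P = nRT/(V − nb) − a n²/V²
nRT/(V − nb) = (4.32)(8.314)(499.3)/(3.19 − 4.32×0.0399) = 17933/3.0176 = 5942.8 kPa
a n²/V² = (366)(4.32)²/(3.19)² = 671.22 kPa
P = 5942.8 − 671.22 = 5272 kPa

P ≈ 5272 kPa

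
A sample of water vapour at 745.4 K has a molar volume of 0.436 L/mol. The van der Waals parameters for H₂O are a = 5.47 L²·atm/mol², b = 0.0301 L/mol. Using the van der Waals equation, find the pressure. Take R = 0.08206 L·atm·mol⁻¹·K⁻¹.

P = RT/(V_m − b) − a/V_m²
RT/(V_m − b) = (0.08206)(745.4)/(0.436 − 0.0301) = 61.168/0.40590 = 150.70 atm
a/V_m² = 5.47/(0.436)² = 28.775 atm
P = 150.70 − 28.775 = 121.9 atm

P ≈ 121.9 atm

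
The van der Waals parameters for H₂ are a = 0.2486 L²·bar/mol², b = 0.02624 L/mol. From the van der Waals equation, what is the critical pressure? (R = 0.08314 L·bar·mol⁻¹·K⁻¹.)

P_c ≈ 13.37 bar

For a van der Waals gas, P_c = a/(27b²).
P_c = 0.2486/(27×(0.02624)²) = 0.2486/0.018591 = 13.37 bar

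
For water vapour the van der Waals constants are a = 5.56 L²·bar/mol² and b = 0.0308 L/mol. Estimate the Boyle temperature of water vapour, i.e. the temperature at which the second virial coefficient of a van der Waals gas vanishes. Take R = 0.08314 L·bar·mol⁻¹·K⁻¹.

T_B ≈ 2171 K

For a van der Waals gas the second virial coefficient B₂ = b − a/(RT) vanishes at T_B = a/(Rb).
T_B = 5.56/(0.08314×0.0308) = 5.56/0.0025607 = 2171 K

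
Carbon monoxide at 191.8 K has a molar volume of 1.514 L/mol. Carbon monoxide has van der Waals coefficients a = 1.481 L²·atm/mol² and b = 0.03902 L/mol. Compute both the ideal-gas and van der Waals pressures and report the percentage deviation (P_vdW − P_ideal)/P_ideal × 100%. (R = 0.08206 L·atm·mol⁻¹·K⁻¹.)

-3.57 %

Ideal: P_ideal = RT/V_m = (0.08206)(191.8)/1.514 = 10.3957 atm
vdW: P = RT/(V_m − b) − a/V_m² = 15.7391/1.47498 − 1.481/2.29220 = 10.6707 − 0.646104 = 10.0246 atm
% deviation = (10.0246 − 10.3957)/10.3957 × 100% = -3.57%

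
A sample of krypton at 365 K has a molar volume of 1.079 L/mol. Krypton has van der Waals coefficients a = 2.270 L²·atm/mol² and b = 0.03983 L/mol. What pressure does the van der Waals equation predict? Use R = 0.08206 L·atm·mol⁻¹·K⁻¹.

P ≈ 26.87 atm

P = RT/(V_m − b) − a/V_m²
RT/(V_m − b) = (0.08206)(365)/(1.079 − 0.03983) = 29.952/1.0392 = 28.822 atm
a/V_m² = 2.270/(1.079)² = 1.9498 atm
P = 28.822 − 1.9498 = 26.87 atm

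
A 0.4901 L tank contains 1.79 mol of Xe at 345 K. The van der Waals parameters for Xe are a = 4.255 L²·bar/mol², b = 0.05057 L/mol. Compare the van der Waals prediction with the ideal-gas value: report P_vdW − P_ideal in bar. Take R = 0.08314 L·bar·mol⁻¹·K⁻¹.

Ideal: P_ideal = nRT/V = (1.79)(0.08314)(345)/0.4901 = 104.760 bar
vdW: P = nRT/(V − nb) − a n²/V² = 51.3431/0.399580 − 13.6334/0.240198 = 128.493 − 56.7590 = 71.734 bar
ΔP = 71.734 − 104.760 = -33.03 bar

ΔP ≈ -33.03 bar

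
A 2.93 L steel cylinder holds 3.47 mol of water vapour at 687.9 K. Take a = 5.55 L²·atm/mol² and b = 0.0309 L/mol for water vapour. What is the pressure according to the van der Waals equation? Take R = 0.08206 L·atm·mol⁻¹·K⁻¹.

P = nRT/(V − nb) − a n²/V²
nRT/(V − nb) = (3.47)(0.08206)(687.9)/(2.93 − 3.47×0.0309) = 195.88/2.8228 = 69.392 atm
a n²/V² = (5.55)(3.47)²/(2.93)² = 7.7842 atm
P = 69.392 − 7.7842 = 61.61 atm

P ≈ 61.61 atm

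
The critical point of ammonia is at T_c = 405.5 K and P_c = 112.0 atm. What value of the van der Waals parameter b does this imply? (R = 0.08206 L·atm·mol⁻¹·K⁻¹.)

From T_c = 8a/(27Rb) and P_c = a/(27b²): b = R T_c/(8 P_c).
b = (0.08206)(405.5)/(8×112.0) = 33.275/896.00 = 0.03714 L/mol

b ≈ 0.03714 L/mol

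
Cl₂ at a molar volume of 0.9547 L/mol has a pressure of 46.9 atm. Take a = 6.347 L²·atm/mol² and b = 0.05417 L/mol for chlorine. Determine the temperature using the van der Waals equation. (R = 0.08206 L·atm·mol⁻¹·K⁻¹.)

T = (P + a/V_m²)(V_m − b)/R
P + a/V_m² = 46.9 + 6.347/(0.9547)² = 53.864 atm
V_m − b = 0.9547 − 0.05417 = 0.90053 L/mol
T = (53.864)(0.90053)/0.08206 = 591.1 K

T ≈ 591.1 K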